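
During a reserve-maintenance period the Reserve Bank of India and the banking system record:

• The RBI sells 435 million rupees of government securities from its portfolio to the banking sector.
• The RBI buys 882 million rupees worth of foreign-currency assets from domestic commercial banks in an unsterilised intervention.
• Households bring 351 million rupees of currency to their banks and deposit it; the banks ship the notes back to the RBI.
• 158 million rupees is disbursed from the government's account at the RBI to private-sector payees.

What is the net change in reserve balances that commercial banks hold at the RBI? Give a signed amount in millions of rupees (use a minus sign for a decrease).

+956 million

OMO sale (to banks) 435 million rupees: the buying banks pay out of their reserve balances → −435M.
FX purchase 882 million rupees: the RBI pays by crediting reserve accounts → +882M.
Currency deposit 351 million rupees: returned notes are swapped for reserve credit → +351M.
Government spending 158 million rupees: government payments flow into bank reserve accounts → +158M.
Net: −435 + 882 + 351 + 158 = +956 million.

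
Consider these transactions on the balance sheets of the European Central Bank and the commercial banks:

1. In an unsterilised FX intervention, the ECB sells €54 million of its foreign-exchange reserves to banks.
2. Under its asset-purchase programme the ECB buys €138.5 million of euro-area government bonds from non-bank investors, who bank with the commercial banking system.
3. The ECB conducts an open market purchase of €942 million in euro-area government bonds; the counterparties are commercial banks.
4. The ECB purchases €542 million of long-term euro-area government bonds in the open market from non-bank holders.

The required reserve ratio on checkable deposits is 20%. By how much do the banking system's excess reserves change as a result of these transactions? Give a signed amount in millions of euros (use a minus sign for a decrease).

FX sale €54 million: reserves −€54M, deposits 0.
Asset purchase (from non-banks) €138.5 million: reserves +€138.5M, deposits +€138.5M.
OMO purchase (from banks) €942 million: reserves +€942M, deposits 0.
Asset purchase (from non-banks) €542 million: reserves +€542M, deposits +€542M.
Totals: Δreserves = +€1568.5M, Δdeposits = +€680.5M.
Δrequired reserves = 20% × +€680.5M = +€136.1M.
Δexcess reserves = Δreserves − Δrequired = +€1568.5M − (+€136.1M) = +€1432.4 million.

+€1432.4 million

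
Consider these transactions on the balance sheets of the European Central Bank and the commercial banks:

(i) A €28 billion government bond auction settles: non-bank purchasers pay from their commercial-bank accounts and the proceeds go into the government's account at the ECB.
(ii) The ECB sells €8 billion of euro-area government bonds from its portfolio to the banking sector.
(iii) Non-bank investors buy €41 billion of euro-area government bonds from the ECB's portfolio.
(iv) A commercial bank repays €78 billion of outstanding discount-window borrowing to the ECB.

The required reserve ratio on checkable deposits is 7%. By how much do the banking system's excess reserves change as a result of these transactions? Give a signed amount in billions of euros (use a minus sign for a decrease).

Government account inflow €28 billion: reserves −€28B, deposits −€28B.
OMO sale (to banks) €8 billion: reserves −€8B, deposits 0.
Asset sale (to non-banks) €41 billion: reserves −€41B, deposits −€41B.
Discount-window repayment €78 billion: reserves −€78B, deposits 0.
Totals: Δreserves = −€155B, Δdeposits = −€69B.
Δrequired reserves = 7% × −€69B = −€4.83B.
Δexcess reserves = Δreserves − Δrequired = −€155B − (−€4.83B) = -€150.17 billion.

-€150.17 billion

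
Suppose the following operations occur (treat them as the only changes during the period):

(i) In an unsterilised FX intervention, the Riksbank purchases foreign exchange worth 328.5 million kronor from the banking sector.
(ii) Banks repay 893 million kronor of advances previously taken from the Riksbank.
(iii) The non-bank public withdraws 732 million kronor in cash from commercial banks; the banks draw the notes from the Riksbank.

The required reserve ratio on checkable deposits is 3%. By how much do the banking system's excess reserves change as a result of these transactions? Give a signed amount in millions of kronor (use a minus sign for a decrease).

-1274.54 million

FX purchase 328.5 million kronor: reserves +328.5M, deposits 0.
Discount-window repayment 893 million kronor: reserves −893M, deposits 0.
Currency withdrawal 732 million kronor: reserves −732M, deposits −732M.
Totals: Δreserves = −1296.5M, Δdeposits = −732M.
Δrequired reserves = 3% × −732M = −21.96M.
Δexcess reserves = Δreserves − Δrequired = −1296.5M − (−21.96M) = -1274.54 million.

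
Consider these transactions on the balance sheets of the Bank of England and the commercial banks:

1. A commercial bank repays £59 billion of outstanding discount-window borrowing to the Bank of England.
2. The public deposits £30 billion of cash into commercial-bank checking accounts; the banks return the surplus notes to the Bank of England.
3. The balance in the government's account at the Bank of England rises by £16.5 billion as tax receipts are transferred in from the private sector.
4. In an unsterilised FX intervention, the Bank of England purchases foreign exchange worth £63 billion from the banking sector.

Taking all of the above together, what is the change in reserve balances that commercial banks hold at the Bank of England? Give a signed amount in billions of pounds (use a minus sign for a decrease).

Bank of England balance sheet:
  Assets:      Loans to banks −£59B, Foreign assets +£63B
  Liabilities: Bank reserves +£17.5B, Currency in circulation −£30B, Government deposits +£16.5B
Commercial banking system:
  Assets:      Reserves at CB +£17.5B, Foreign assets −£63B
  Liabilities: Checkable deposits +£13.5B, Borrowings from CB −£59B
So the change in reserve balances that commercial banks hold at the Bank of England is +£17.5 billion.

+£17.5 billion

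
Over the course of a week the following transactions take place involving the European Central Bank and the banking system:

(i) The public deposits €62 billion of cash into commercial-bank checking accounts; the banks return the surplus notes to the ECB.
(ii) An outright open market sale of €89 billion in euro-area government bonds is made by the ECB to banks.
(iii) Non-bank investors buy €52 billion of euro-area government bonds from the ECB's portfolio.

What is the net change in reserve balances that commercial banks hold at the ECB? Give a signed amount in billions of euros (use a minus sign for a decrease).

ECB balance sheet:
  Assets:      Securities −€141B
  Liabilities: Bank reserves −€79B, Currency in circulation −€62B
So the change in reserve balances that commercial banks hold at the ECB is -€79 billion.

-€79 billion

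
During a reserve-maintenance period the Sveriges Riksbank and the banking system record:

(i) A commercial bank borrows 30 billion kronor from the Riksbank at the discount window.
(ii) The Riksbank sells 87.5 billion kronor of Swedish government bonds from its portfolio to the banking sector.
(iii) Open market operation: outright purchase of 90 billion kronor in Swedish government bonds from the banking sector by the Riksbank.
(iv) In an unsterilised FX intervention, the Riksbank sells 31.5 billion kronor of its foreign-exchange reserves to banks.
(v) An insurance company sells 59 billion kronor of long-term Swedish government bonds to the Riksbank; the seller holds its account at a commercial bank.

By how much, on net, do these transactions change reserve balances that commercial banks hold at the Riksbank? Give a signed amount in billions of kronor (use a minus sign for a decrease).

Riksbank balance sheet:
  Assets:      Securities +61.5B, Loans to banks +30B, Foreign assets −31.5B
  Liabilities: Bank reserves +60B
Commercial banking system:
  Assets:      Reserves at CB +60B, Securities −2.5B, Foreign assets +31.5B
  Liabilities: Checkable deposits +59B, Borrowings from CB +30B
So the change in reserve balances that commercial banks hold at the Riksbank is +60 billion.

+60 billion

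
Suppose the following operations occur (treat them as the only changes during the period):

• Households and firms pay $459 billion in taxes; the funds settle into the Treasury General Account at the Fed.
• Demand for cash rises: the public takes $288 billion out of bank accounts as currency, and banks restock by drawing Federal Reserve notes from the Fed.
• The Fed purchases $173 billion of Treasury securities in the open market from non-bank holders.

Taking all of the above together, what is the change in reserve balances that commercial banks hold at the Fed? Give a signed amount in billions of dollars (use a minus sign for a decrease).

-$574 billion

Government account inflow $459 billion: funds move from bank reserves into the government account → −$459B.
Currency withdrawal $288 billion: banks swap reserves for currency → −$288B.
Asset purchase (from non-banks) $173 billion: the Fed pays by crediting reserve accounts → +$173B.
Net: −459 − 288 + 173 = -$574 billion.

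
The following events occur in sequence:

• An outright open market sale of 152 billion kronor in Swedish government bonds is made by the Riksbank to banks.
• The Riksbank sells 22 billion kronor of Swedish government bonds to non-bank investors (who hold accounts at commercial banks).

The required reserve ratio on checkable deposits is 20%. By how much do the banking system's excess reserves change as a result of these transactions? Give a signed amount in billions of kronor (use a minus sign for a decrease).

OMO sale (to banks) 152 billion kronor: reserves −152B, deposits 0.
Asset sale (to non-banks) 22 billion kronor: reserves −22B, deposits −22B.
Totals: Δreserves = −174B, Δdeposits = −22B.
Δrequired reserves = 20% × −22B = −4.4B.
Δexcess reserves = Δreserves − Δrequired = −174B − (−4.4B) = -169.6 billion.

-169.6 billion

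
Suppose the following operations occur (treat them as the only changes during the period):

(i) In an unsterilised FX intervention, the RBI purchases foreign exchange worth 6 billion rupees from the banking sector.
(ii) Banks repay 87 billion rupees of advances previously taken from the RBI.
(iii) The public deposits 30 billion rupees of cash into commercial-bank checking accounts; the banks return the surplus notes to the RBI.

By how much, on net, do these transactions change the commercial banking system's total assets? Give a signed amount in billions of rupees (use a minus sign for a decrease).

-57 billion

RBI balance sheet:
  Assets:      Loans to banks −87B, Foreign assets +6B
  Liabilities: Bank reserves −51B, Currency in circulation −30B
Commercial banking system:
  Assets:      Reserves at CB −51B, Foreign assets −6B
  Liabilities: Checkable deposits +30B, Borrowings from CB −87B
Change in total bank assets = -57 billion.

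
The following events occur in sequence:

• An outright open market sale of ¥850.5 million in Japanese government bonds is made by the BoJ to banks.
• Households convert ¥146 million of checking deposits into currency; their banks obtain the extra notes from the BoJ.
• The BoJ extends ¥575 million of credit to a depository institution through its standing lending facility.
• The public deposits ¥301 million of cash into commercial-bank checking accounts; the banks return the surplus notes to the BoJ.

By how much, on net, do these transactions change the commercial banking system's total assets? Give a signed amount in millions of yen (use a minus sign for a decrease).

+¥730 million

OMO sale (to banks) ¥850.5 million: just an asset swap on bank balance sheets → 0.
Currency withdrawal ¥146 million: bank balance sheets shrink → −¥146M.
Discount-window loan ¥575 million: bank balance sheets expand → +¥575M.
Currency deposit ¥301 million: bank balance sheets expand → +¥301M.
Net: 0 − 146 + 575 + 301 = +¥730 million.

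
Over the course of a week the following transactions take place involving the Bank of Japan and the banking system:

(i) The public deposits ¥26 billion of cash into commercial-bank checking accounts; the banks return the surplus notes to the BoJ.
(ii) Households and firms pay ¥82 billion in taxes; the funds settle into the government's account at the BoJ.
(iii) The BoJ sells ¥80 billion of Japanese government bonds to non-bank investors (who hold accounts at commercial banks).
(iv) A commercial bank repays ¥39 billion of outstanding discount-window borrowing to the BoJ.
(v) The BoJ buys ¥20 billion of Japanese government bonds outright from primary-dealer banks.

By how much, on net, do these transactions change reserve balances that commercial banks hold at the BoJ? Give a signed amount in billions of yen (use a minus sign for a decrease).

-¥155 billion

Currency deposit ¥26 billion: returned notes are swapped for reserve credit → +¥26B.
Government account inflow ¥82 billion: funds move from bank reserves into the government account → −¥82B.
Asset sale (to non-banks) ¥80 billion: the non-bank buyers' banks settle from reserves → −¥80B.
Discount-window repayment ¥39 billion: repayment is debited from reserves → −¥39B.
OMO purchase (from banks) ¥20 billion: the BoJ pays by crediting reserve accounts → +¥20B.
Net: 26 − 82 − 80 − 39 + 20 = -¥155 billion.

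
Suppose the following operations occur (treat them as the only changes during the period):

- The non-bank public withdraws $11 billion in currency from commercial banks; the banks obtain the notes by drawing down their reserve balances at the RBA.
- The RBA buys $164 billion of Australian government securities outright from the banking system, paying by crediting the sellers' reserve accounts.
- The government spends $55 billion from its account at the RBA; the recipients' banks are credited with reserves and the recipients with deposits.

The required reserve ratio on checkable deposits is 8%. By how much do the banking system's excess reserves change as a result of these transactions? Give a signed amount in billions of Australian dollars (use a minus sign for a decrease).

+$204.48 billion

Currency withdrawal $11 billion: reserves −$11B, deposits −$11B.
OMO purchase (from banks) $164 billion: reserves +$164B, deposits 0.
Government spending $55 billion: reserves +$55B, deposits +$55B.
Totals: Δreserves = +$208B, Δdeposits = +$44B.
Δrequired reserves = 8% × +$44B = +$3.52B.
Δexcess reserves = Δreserves − Δrequired = +$208B − (+$3.52B) = +$204.48 billion.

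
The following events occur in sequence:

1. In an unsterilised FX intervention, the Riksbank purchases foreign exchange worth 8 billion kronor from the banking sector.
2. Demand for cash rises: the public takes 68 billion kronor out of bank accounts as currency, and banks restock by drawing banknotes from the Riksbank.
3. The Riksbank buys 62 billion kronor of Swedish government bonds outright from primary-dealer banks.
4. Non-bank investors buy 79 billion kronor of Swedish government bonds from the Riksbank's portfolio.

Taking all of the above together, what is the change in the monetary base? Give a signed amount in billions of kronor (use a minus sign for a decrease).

-9 billion

Riksbank balance sheet:
  Assets:      Securities −17B, Foreign assets +8B
  Liabilities: Bank reserves −77B, Currency in circulation +68B
Monetary base = currency + reserves: +68B + (−77B) = -9 billion.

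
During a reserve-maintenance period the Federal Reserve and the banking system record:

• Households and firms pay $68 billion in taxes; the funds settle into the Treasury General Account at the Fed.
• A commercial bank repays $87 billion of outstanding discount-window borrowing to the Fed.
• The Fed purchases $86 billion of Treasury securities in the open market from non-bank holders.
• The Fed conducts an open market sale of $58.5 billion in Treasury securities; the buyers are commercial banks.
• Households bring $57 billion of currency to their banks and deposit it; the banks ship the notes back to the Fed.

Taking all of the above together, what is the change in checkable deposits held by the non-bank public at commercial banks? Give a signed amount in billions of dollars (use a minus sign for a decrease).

+$75 billion

Government account inflow $68 billion: non-bank counterparties' bank balances fall → −$68B.
Discount-window repayment $87 billion: the counterparty is a bank, so public deposits are unchanged → 0.
Asset purchase (from non-banks) $86 billion: non-bank counterparties' bank balances rise → +$86B.
OMO sale (to banks) $58.5 billion: the counterparty is a bank, so public deposits are unchanged → 0.
Currency deposit $57 billion: non-bank counterparties' bank balances rise → +$57B.
Net: −68 + 0 + 86 + 0 + 57 = +$75 billion.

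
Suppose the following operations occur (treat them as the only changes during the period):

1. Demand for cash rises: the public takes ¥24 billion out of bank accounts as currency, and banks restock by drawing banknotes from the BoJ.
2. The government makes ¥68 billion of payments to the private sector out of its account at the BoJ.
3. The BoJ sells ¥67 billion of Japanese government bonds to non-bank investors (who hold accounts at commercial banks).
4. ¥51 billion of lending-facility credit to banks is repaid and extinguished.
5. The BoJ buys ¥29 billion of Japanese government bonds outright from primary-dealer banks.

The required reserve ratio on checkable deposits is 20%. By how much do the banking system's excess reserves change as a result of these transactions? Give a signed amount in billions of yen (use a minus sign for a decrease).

Currency withdrawal ¥24 billion: reserves −¥24B, deposits −¥24B.
Government spending ¥68 billion: reserves +¥68B, deposits +¥68B.
Asset sale (to non-banks) ¥67 billion: reserves −¥67B, deposits −¥67B.
Discount-window repayment ¥51 billion: reserves −¥51B, deposits 0.
OMO purchase (from banks) ¥29 billion: reserves +¥29B, deposits 0.
Totals: Δreserves = −¥45B, Δdeposits = −¥23B.
Δrequired reserves = 20% × −¥23B = −¥4.6B.
Δexcess reserves = Δreserves − Δrequired = −¥45B − (−¥4.6B) = -¥40.4 billion.

-¥40.4 billion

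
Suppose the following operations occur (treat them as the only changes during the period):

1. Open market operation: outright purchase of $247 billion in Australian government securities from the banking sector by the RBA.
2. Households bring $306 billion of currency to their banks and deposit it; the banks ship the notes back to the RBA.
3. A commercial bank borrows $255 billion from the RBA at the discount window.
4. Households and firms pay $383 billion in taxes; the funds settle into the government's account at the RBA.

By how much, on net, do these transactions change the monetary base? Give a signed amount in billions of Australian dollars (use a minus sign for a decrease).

+$119 billion

RBA balance sheet:
  Assets:      Securities +$247B, Loans to banks +$255B
  Liabilities: Bank reserves +$425B, Currency in circulation −$306B, Government deposits +$383B
Commercial banking system:
  Assets:      Reserves at CB +$425B, Securities −$247B
  Liabilities: Checkable deposits −$77B, Borrowings from CB +$255B
Monetary base = currency + reserves: −$306B + (+$425B) = +$119 billion.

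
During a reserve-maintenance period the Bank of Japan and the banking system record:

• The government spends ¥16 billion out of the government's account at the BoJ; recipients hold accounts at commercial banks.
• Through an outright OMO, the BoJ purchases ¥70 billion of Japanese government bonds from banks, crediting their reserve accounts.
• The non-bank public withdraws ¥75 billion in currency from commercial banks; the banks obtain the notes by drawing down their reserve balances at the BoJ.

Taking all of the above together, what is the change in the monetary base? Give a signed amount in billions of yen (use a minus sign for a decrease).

Government spending ¥16 billion: a non-base liability converts back to reserves → +¥16B.
OMO purchase (from banks) ¥70 billion: BoJ balance sheet expands → +¥70B.
Currency withdrawal ¥75 billion: just a shift between currency and reserves — both are base money → 0.
Net: 16 + 70 + 0 = +¥86 billion.

+¥86 billion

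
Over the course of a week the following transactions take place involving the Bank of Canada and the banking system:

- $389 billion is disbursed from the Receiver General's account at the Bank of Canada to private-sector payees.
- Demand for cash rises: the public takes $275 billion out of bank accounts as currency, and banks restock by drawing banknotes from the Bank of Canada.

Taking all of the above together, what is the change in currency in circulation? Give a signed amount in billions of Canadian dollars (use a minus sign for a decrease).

Bank of Canada balance sheet:
  Assets:      no change
  Liabilities: Bank reserves +$114B, Currency in circulation +$275B, Government deposits −$389B
So the change in currency in circulation is +$275 billion.

+$275 billion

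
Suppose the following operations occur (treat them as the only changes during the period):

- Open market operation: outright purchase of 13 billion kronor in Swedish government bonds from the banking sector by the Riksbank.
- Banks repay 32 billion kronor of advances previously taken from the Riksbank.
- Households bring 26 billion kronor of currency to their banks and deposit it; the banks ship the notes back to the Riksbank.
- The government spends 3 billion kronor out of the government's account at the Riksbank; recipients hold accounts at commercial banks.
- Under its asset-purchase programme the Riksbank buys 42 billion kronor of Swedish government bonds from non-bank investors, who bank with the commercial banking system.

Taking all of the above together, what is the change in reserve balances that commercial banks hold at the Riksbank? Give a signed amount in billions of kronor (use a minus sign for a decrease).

+52 billion

Riksbank balance sheet:
  Assets:      Securities +55B, Loans to banks −32B
  Liabilities: Bank reserves +52B, Currency in circulation −26B, Government deposits −3B
So the change in reserve balances that commercial banks hold at the Riksbank is +52 billion.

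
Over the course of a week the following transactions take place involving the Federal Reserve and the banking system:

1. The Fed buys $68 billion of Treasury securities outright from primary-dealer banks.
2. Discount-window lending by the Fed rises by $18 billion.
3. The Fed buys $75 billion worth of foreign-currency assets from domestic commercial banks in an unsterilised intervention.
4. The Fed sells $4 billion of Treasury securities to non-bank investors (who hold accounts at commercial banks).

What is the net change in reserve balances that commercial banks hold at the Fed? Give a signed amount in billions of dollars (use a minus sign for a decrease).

+$157 billion

Fed balance sheet:
  Assets:      Securities +$64B, Loans to banks +$18B, Foreign assets +$75B
  Liabilities: Bank reserves +$157B
Commercial banking system:
  Assets:      Reserves at CB +$157B, Securities −$68B, Foreign assets −$75B
  Liabilities: Checkable deposits −$4B, Borrowings from CB +$18B
So the change in reserve balances that commercial banks hold at the Fed is +$157 billion.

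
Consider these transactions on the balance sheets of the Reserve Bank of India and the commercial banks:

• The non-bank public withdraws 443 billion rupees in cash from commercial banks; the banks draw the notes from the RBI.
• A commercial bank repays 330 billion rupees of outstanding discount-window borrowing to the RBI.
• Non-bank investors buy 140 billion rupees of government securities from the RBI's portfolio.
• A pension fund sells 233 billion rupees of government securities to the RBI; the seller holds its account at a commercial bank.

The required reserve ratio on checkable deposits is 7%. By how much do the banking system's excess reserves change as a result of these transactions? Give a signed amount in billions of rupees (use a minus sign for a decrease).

Currency withdrawal 443 billion rupees: reserves −443B, deposits −443B.
Discount-window repayment 330 billion rupees: reserves −330B, deposits 0.
Asset sale (to non-banks) 140 billion rupees: reserves −140B, deposits −140B.
Asset purchase (from non-banks) 233 billion rupees: reserves +233B, deposits +233B.
Totals: Δreserves = −680B, Δdeposits = −350B.
Δrequired reserves = 7% × −350B = −24.5B.
Δexcess reserves = Δreserves − Δrequired = −680B − (−24.5B) = -655.5 billion.

-655.5 billion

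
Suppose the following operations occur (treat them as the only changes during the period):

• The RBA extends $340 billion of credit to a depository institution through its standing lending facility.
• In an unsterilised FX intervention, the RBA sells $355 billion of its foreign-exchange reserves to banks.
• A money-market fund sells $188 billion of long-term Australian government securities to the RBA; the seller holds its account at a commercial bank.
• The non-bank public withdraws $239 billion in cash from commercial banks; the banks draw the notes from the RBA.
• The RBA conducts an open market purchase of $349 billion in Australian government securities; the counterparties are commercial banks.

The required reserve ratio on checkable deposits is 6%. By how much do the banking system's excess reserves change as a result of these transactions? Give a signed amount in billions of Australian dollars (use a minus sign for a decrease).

Discount-window loan $340 billion: reserves +$340B, deposits 0.
FX sale $355 billion: reserves −$355B, deposits 0.
Asset purchase (from non-banks) $188 billion: reserves +$188B, deposits +$188B.
Currency withdrawal $239 billion: reserves −$239B, deposits −$239B.
OMO purchase (from banks) $349 billion: reserves +$349B, deposits 0.
Totals: Δreserves = +$283B, Δdeposits = −$51B.
Δrequired reserves = 6% × −$51B = −$3.06B.
Δexcess reserves = Δreserves − Δrequired = +$283B − (−$3.06B) = +$286.06 billion.

+$286.06 billion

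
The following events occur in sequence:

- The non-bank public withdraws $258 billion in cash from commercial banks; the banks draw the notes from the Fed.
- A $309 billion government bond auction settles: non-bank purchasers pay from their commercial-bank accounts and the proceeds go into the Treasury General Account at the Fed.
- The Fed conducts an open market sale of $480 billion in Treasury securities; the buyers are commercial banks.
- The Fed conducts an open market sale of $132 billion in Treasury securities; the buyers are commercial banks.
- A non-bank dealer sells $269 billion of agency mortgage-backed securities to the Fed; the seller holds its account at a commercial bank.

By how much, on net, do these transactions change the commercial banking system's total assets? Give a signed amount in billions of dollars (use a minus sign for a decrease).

Fed balance sheet:
  Assets:      Securities −$343B
  Liabilities: Bank reserves −$910B, Currency in circulation +$258B, Government deposits +$309B
Commercial banking system:
  Assets:      Reserves at CB −$910B, Securities +$612B
  Liabilities: Checkable deposits −$298B
Change in total bank assets = -$298 billion.

-$298 billion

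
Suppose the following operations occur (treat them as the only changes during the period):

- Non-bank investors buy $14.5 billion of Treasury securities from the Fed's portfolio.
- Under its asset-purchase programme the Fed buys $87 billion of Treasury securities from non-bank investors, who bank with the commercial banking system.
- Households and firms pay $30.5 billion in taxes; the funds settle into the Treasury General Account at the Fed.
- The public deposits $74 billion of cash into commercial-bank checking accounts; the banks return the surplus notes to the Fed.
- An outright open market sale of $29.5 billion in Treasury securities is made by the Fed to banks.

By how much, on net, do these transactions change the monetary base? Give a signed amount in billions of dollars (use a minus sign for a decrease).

Asset sale (to non-banks) $14.5 billion: Fed balance sheet contracts → −$14.5B.
Asset purchase (from non-banks) $87 billion: Fed balance sheet expands → +$87B.
Government account inflow $30.5 billion: reserves shift to a non-base liability → −$30.5B.
Currency deposit $74 billion: just a shift between currency and reserves — both are base money → 0.
OMO sale (to banks) $29.5 billion: Fed balance sheet contracts → −$29.5B.
Net: −14.5 + 87 − 30.5 + 0 − 29.5 = +$12.5 billion.

+$12.5 billion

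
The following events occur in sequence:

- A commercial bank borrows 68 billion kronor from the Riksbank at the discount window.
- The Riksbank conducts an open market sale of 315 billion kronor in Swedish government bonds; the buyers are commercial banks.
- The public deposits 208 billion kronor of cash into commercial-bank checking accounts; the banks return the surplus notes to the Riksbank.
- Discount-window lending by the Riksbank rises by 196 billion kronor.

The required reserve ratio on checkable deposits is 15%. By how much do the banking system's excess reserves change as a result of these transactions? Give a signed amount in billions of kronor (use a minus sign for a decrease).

+125.8 billion

Discount-window loan 68 billion kronor: reserves +68B, deposits 0.
OMO sale (to banks) 315 billion kronor: reserves −315B, deposits 0.
Currency deposit 208 billion kronor: reserves +208B, deposits +208B.
Discount-window loan 196 billion kronor: reserves +196B, deposits 0.
Totals: Δreserves = +157B, Δdeposits = +208B.
Δrequired reserves = 15% × +208B = +31.2B.
Δexcess reserves = Δreserves − Δrequired = +157B − (+31.2B) = +125.8 billion.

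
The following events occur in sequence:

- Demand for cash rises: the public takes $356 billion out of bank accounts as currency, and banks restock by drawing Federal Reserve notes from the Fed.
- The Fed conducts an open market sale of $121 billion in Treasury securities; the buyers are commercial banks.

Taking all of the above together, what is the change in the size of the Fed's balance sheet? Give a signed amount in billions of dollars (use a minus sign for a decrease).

-$121 billion

Fed balance sheet:
  Assets:      Securities −$121B
  Liabilities: Bank reserves −$477B, Currency in circulation +$356B
Change in total Fed assets = -$121 billion.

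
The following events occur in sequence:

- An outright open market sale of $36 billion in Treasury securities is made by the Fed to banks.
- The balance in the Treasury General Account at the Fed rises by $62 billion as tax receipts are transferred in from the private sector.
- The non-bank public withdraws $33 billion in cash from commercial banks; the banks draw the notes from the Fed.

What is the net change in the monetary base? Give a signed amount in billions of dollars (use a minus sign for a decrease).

-$98 billion

Fed balance sheet:
  Assets:      Securities −$36B
  Liabilities: Bank reserves −$131B, Currency in circulation +$33B, Government deposits +$62B
Commercial banking system:
  Assets:      Reserves at CB −$131B, Securities +$36B
  Liabilities: Checkable deposits −$95B
Monetary base = currency + reserves: +$33B + (−$131B) = -$98 billion.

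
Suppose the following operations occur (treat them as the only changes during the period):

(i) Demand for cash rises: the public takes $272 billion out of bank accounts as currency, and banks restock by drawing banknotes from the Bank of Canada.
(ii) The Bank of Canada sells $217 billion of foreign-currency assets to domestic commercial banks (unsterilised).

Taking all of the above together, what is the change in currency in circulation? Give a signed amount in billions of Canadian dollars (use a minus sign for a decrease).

+$272 billion

Bank of Canada balance sheet:
  Assets:      Foreign assets −$217B
  Liabilities: Bank reserves −$489B, Currency in circulation +$272B
Commercial banking system:
  Assets:      Reserves at CB −$489B, Foreign assets +$217B
  Liabilities: Checkable deposits −$272B
So the change in currency in circulation is +$272 billion.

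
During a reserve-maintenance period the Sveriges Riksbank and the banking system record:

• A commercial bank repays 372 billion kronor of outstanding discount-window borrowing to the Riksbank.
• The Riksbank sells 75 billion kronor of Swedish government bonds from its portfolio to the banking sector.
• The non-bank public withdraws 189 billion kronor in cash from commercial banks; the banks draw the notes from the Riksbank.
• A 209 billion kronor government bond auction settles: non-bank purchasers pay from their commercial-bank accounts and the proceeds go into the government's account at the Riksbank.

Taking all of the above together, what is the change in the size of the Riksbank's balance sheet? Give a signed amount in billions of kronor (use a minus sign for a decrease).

Riksbank balance sheet:
  Assets:      Securities −75B, Loans to banks −372B
  Liabilities: Bank reserves −845B, Currency in circulation +189B, Government deposits +209B
Change in total Riksbank assets = -447 billion.

-447 billion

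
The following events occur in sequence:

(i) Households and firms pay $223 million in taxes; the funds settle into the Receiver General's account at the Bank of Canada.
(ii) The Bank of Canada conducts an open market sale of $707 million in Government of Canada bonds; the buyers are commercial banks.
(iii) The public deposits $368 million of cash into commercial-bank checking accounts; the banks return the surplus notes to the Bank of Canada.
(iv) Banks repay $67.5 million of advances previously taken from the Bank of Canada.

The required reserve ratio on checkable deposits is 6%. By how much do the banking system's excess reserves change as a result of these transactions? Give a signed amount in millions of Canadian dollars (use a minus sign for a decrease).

-$638.2 million

Government account inflow $223 million: reserves −$223M, deposits −$223M.
OMO sale (to banks) $707 million: reserves −$707M, deposits 0.
Currency deposit $368 million: reserves +$368M, deposits +$368M.
Discount-window repayment $67.5 million: reserves −$67.5M, deposits 0.
Totals: Δreserves = −$629.5M, Δdeposits = +$145M.
Δrequired reserves = 6% × +$145M = +$8.7M.
Δexcess reserves = Δreserves − Δrequired = −$629.5M − (+$8.7M) = -$638.2 million.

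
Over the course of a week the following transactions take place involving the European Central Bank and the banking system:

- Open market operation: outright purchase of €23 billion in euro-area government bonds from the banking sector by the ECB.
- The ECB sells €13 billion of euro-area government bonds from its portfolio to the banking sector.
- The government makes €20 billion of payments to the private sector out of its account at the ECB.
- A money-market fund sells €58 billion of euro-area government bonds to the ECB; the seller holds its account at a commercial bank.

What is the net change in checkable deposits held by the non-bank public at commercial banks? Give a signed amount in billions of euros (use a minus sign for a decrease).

ECB balance sheet:
  Assets:      Securities +€68B
  Liabilities: Bank reserves +€88B, Government deposits −€20B
Commercial banking system:
  Assets:      Reserves at CB +€88B, Securities −€10B
  Liabilities: Checkable deposits +€78B
So the change in checkable deposits held by the non-bank public at commercial banks is +€78 billion.

+€78 billion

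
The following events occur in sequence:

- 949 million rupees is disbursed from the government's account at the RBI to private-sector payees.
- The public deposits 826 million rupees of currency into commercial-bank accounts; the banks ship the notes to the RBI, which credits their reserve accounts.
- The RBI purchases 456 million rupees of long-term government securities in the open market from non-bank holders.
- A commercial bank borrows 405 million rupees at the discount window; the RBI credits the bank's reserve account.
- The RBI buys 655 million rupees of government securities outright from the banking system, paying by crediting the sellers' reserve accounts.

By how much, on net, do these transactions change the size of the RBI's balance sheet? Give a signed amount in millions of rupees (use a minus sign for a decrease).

Government spending 949 million rupees: only the composition of liabilities changes → 0.
Currency deposit 826 million rupees: only the composition of liabilities changes → 0.
Asset purchase (from non-banks) 456 million rupees: an RBI asset is acquired → +456M.
Discount-window loan 405 million rupees: an RBI asset is acquired → +405M.
OMO purchase (from banks) 655 million rupees: an RBI asset is acquired → +655M.
Net: 0 + 0 + 456 + 405 + 655 = +1516 million.

+1516 million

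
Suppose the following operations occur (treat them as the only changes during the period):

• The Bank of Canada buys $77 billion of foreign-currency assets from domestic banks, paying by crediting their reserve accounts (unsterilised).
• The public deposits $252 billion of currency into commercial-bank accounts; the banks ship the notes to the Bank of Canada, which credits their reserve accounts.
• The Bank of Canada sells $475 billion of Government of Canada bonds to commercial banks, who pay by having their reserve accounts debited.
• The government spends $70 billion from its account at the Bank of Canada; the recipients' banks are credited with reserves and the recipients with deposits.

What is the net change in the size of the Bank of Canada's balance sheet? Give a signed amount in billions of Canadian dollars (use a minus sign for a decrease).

-$398 billion

Bank of Canada balance sheet:
  Assets:      Securities −$475B, Foreign assets +$77B
  Liabilities: Bank reserves −$76B, Currency in circulation −$252B, Government deposits −$70B
Change in total Bank of Canada assets = -$398 billion.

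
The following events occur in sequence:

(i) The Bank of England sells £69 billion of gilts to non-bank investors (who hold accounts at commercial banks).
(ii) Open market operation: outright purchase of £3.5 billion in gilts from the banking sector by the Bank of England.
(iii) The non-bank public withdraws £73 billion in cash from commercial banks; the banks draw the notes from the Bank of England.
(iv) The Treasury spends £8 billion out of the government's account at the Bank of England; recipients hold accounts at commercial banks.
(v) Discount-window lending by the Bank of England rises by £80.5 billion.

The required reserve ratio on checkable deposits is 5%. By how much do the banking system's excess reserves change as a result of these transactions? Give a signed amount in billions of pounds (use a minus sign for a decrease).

-£43.3 billion

Asset sale (to non-banks) £69 billion: reserves −£69B, deposits −£69B.
OMO purchase (from banks) £3.5 billion: reserves +£3.5B, deposits 0.
Currency withdrawal £73 billion: reserves −£73B, deposits −£73B.
Government spending £8 billion: reserves +£8B, deposits +£8B.
Discount-window loan £80.5 billion: reserves +£80.5B, deposits 0.
Totals: Δreserves = −£50B, Δdeposits = −£134B.
Δrequired reserves = 5% × −£134B = −£6.7B.
Δexcess reserves = Δreserves − Δrequired = −£50B − (−£6.7B) = -£43.3 billion.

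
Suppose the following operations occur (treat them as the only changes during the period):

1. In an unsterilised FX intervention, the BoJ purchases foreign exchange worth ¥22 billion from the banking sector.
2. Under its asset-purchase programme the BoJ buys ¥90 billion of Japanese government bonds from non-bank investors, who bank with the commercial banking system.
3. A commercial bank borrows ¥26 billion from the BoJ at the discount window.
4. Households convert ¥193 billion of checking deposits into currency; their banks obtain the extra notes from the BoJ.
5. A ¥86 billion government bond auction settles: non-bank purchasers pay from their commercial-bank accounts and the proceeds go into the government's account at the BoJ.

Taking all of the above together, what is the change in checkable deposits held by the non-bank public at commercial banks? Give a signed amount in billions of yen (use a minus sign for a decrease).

-¥189 billion

FX purchase ¥22 billion: the counterparty is a bank, so public deposits are unchanged → 0.
Asset purchase (from non-banks) ¥90 billion: non-bank counterparties' bank balances rise → +¥90B.
Discount-window loan ¥26 billion: the counterparty is a bank, so public deposits are unchanged → 0.
Currency withdrawal ¥193 billion: non-bank counterparties' bank balances fall → −¥193B.
Government account inflow ¥86 billion: non-bank counterparties' bank balances fall → −¥86B.
Net: 0 + 90 + 0 − 193 − 86 = -¥189 billion.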